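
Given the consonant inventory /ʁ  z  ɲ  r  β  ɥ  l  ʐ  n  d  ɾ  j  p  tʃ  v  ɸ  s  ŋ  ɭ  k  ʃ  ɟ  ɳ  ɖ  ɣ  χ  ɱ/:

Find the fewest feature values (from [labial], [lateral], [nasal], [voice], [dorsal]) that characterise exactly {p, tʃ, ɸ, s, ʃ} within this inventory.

Every target segment is [-voice], [-dorsal]; each remaining inventory member fails at least one of these. Each conjunct is needed — [-dorsal] alone would also admit /z, r, β, l, …/; [-voice] alone would also admit /k, χ/ — and no other single listed feature has exactly this extension, so two is the minimum.

[-voice, -dorsal]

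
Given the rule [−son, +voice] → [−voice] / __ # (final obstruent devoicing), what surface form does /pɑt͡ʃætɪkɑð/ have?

The only segment in the rule's environment that also matches [−son, +voice] is /ð/. Applying [−voice] turns the voiced dental fricative into /θ/ (voiceless dental fricative), giving [pɑt͡ʃætɪkɑθ].

[pɑt͡ʃætɪkɑθ]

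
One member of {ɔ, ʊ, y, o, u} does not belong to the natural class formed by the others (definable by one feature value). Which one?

The remaining segments after removing /y/ share [+back]; /y/ (high front rounded tense vowel) is [-back]. For every other candidate removal, the leftover set fails to share any single feature value that the removed segment lacks.

y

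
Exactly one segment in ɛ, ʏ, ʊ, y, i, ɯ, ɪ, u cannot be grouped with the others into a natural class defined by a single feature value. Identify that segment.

[high] groups all but one: /i, ɯ, u, ɪ, ʊ, y, ʏ/ share [+high] while /ɛ/ (mid front unrounded lax vowel) alone is [−high]. Removing any other segment would not leave a single-feature class that excludes it.

ɛ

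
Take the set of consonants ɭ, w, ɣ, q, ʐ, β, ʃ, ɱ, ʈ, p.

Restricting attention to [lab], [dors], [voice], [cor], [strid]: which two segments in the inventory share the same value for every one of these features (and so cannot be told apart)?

Both /β/ and /ɱ/ are [+labial], [-dorsal], [+voice], [-coronal], [-strident]. Since the list omits [sonorant], [nasal] and [continuant] — which do distinguish the voiced bilabial fricative from the labiodental nasal — this pair collapses; all other pairs remain distinct.

β, ɱ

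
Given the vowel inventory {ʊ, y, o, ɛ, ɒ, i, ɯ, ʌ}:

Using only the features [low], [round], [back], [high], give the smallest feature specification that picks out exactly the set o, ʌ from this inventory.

[-high, -low, +back]

The class [-high], [-low], [+back] has exactly /o, ʌ/ as its extension in this inventory. No smaller conjunction from the listed features achieves this: [-low, +back] alone would also admit /ʊ, ɯ/; [-high, +back] alone would also admit /ɒ/; [-high, -low] alone would also admit /ɛ/; and checking the remaining two-feature bundles turns up none with this extension.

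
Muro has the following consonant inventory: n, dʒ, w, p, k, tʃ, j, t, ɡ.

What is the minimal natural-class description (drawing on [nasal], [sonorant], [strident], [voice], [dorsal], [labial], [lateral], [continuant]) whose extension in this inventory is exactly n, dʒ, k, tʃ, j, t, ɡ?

Every target segment is [−labial] and no other inventory member is, so one feature is enough.

[−labial]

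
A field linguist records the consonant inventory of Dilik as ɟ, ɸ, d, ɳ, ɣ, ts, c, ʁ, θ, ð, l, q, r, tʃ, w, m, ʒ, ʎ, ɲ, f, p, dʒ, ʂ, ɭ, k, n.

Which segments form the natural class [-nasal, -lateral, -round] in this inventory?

First, the [-nasal] segments are /ɟ, ɸ, d, ɣ, ts, c, ʁ, θ, ð, l, q, r, tʃ, w, ʒ, ʎ, f, p, dʒ, ʂ, ɭ, k/.
Intersecting with [-lateral] gives /ɟ, ɸ, d, ɣ, ts, c, ʁ, θ, ð, q, r, tʃ, w, ʒ, f, p, dʒ, ʂ, k/.
Intersecting with [-round] leaves /ɟ, ɸ, d, ɣ, ts, c, ʁ, θ, ð, q, r, tʃ, ʒ, f, p, dʒ, ʂ, k/.

ɟ, ɸ, d, ɣ, ts, c, ʁ, θ, ð, q, r, tʃ, ʒ, f, p, dʒ, ʂ, k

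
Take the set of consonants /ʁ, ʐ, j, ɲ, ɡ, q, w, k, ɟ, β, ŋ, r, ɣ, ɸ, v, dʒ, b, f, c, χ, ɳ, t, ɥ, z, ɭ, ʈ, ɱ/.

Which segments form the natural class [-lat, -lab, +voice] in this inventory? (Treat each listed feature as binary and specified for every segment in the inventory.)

ʁ, ʐ, j, ɲ, ɡ, ɟ, ŋ, r, ɣ, dʒ, ɳ, z

Among the inventory, the [-lateral] segments are /ʁ, ʐ, j, ɲ, ɡ, q, w, k, ɟ, β, ŋ, r, ɣ, ɸ, v, dʒ, b, f, c, χ, ɳ, t, ɥ, z, ʈ, ɱ/.
Intersecting with [-labial] gives /ʁ, ʐ, j, ɲ, ɡ, q, k, ɟ, ŋ, r, ɣ, dʒ, c, χ, ɳ, t, z, ʈ/.
Among these, [+voice] leaves /ʁ, ʐ, j, ɲ, ɡ, ɟ, ŋ, r, ɣ, dʒ, ɳ, z/.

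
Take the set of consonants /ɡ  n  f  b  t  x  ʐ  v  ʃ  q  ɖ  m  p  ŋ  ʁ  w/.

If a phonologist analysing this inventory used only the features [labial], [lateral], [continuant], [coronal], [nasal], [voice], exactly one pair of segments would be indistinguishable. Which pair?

On the given features, /w/ and /v/ have an identical profile: [+labial], [-lateral], [+continuant], [-coronal], [-nasal], [+voice]. No other two segments in the inventory coincide on all 6 features. (They do differ in [sonorant], [round] and [dorsal], which are not among the given features.)

w, v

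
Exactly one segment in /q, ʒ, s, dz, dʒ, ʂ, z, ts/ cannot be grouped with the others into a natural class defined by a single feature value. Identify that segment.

/s, ts, dz, ʂ, z, dʒ, ʒ/ are all [+strident], but /q/ (voiceless uvular stop) is [-strident]. No other single segment can be removed to leave a set sharing one feature value that the removed segment lacks, so /q/ is the odd one out.

q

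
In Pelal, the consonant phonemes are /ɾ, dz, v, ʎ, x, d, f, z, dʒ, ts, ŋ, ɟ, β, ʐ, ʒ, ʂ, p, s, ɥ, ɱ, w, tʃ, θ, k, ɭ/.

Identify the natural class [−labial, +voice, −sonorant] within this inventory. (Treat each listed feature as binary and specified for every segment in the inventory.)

Eliminate segments failing any feature: /ɾ, ʎ, ŋ, ɭ/ are [+sonorant]; /v, f, β, p, ɥ, ɱ, w/ are [+labial]; /x, ts, ʂ, s, tʃ, θ, k/ are [−voice]. The remaining /dz, d, z, dʒ, ɟ, ʐ, ʒ/ satisfy [−labial], [+voice], [−sonorant].

dz, d, z, dʒ, ɟ, ʐ, ʒ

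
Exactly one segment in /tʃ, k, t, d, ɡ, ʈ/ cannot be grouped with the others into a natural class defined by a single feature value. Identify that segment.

The remaining segments after removing /tʃ/ share [−delayed release]; /tʃ/ (voiceless postalveolar affricate) is [+delayed release]. For every other candidate removal, the leftover set fails to share any single feature value that the removed segment lacks.

tʃ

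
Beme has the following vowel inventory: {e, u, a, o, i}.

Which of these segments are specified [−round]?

The feature [round] marks segments produced with lip rounding. In this inventory /e, a, i/ lack that property, so they are [−round]; /u, o/ are [+round].

e, a, i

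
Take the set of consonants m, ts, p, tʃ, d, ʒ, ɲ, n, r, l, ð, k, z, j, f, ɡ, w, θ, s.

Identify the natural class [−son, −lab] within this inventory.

Checking each segment against [−sonorant], [−labial]: /ts/ (voiceless alveolar affricate), /tʃ/ (voiceless postalveolar affricate), /d/ (voiced alveolar stop), /ʒ/ (voiced postalveolar fricative), /ð/ (voiced dental fricative), /k/ (voiceless velar stop), among others, satisfy every feature; every other segment in the inventory fails at least one.

ts, tʃ, d, ʒ, ð, k, z, ɡ, θ, s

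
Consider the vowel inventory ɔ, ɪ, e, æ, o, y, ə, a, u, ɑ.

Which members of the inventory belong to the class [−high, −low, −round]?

Checking each segment against [−high], [−low], [−round]: /e/ (mid front unrounded tense vowel), /ə/ (mid central vowel (schwa)) satisfy every feature; every other segment in the inventory fails at least one.

e, ə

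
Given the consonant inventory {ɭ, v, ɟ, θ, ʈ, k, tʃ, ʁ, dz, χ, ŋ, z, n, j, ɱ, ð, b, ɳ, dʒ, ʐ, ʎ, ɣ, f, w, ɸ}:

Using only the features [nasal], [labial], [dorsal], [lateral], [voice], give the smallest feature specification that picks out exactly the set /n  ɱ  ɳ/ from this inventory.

/n, ɱ, ɳ/ are all [+nasal], [-dorsal], and no other segment in the inventory matches both values. Dropping any one of them over-generates: [-dorsal] alone would also admit /ɭ, v, θ, ʈ, …/; [+nasal] alone would also admit /ŋ/. No other single listed feature picks out exactly this set either, so fewer than two features will not do.

[+nasal, -dorsal]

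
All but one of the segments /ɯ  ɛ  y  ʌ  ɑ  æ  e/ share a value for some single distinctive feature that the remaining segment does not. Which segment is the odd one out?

The remaining segments after removing /y/ share [−round]; /y/ (high front rounded tense vowel) is [+round]. For every other candidate removal, the leftover set fails to share any single feature value that the removed segment lacks.

y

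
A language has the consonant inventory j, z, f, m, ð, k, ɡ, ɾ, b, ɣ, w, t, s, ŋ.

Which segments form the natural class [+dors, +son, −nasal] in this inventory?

j, w

Among the inventory, the [+dorsal] segments are /j, k, ɡ, ɣ, w, ŋ/.
Then [+sonorant] gives /j, w, ŋ/.
Then [−nasal] leaves /j, w/.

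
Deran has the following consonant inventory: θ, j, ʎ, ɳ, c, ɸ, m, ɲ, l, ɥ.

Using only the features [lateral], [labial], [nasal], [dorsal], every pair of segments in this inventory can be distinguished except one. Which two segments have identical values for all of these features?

On the given features, /j/ and /c/ have an identical profile: [−lateral], [−labial], [−nasal], [+dorsal]. No other two segments in the inventory coincide on all 4 features. (They do differ in [sonorant], [voice] and [continuant], which are not among the given features.)

j, c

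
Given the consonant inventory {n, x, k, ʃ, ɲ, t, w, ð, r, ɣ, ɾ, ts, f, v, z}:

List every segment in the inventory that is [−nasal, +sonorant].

Checking each segment against [−nasal], [+sonorant]: /w/ (labial-velar glide), /r/ (alveolar trill), /ɾ/ (alveolar tap) satisfy every feature; every other segment in the inventory fails at least one.

w, r, ɾ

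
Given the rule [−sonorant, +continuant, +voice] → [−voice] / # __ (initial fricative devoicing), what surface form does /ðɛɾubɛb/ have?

Only the initial segment /ð/ is both word-initial and matches the structural description. It is a voiced dental fricative, so [−sonorant, +continuant, +voice] holds; changing it to [−voice] with all other features held fixed yields /θ/ (voiceless dental fricative). No other segment meets both the structural description and the environment, so the output is [θɛɾubɛb].

[θɛɾubɛb]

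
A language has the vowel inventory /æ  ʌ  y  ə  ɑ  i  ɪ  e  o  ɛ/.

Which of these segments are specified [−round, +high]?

Eliminate segments failing any feature: /æ, ʌ, ə, ɑ, e, ɛ/ are [−high]; /y, o/ are [+round]. The remaining /i, ɪ/ satisfy [−round], [+high].

i, ɪ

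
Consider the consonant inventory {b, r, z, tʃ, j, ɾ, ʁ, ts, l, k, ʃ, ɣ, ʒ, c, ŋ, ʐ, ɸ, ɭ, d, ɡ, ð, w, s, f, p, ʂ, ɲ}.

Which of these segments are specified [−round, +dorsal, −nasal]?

Eliminate segments failing any feature: /b, r, z, tʃ, ɾ, ts, l, ʃ, ʒ, ʐ, ɸ, ɭ, d, ð, s, f, p, ʂ/ are [−dorsal]; /ŋ, ɲ/ are [+nasal]; /w/ is [+round]. The remaining /j, ʁ, k, ɣ, c, ɡ/ satisfy [−round], [+dorsal], [−nasal].

j, ʁ, k, ɣ, c, ɡ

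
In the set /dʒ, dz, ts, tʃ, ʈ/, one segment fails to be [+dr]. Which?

Every segment except /ʈ/ is [+delayed release]. /ʈ/ (voiceless retroflex stop) is [-delayed release], so it is the exception.

ʈ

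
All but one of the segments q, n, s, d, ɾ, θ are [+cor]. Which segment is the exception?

q

Every segment except /q/ is [+coronal]. /q/ (voiceless uvular stop) is [−coronal], so it is the exception.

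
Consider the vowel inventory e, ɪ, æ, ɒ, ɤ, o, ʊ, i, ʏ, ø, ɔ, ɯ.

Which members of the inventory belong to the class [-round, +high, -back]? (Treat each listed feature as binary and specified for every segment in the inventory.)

ɪ, i

Among the inventory, the [-round] segments are /e, ɪ, æ, ɤ, i, ɯ/.
Of those, [+high] gives /ɪ, i, ɯ/.
Within that set, [-back] leaves /ɪ, i/.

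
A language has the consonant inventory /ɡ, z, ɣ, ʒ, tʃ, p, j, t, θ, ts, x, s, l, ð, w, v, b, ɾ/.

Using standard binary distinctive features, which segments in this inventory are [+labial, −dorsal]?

p, v, b

Checking each segment against [+labial], [−dorsal]: /p/ (voiceless bilabial stop), /v/ (voiced labiodental fricative), /b/ (voiced bilabial stop) satisfy every feature; every other segment in the inventory fails at least one.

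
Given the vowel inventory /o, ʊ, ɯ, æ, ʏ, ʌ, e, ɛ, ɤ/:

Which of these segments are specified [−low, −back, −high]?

e, ɛ

Eliminate segments failing any feature: /o, ʊ, ɯ, ʌ, ɤ/ are [+back]; /æ/ is [+low]; /ʏ/ is [+high]. The remaining /e, ɛ/ satisfy [−low], [−back], [−high].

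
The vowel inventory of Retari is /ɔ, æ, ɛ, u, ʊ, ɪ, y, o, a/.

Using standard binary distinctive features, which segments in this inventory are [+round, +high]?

The [+round] segments are /ɔ, u, ʊ, y, o/.
Within that set, [+high] leaves /u, ʊ, y/.

u, ʊ, y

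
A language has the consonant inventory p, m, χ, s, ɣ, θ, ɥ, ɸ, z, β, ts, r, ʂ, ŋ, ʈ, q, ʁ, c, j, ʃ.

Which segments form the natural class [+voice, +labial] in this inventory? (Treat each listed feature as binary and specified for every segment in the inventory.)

First, the [+voice] segments are /m, ɣ, ɥ, z, β, r, ŋ, ʁ, j/.
Then [+labial] leaves /m, ɥ, β/.

m, ɥ, β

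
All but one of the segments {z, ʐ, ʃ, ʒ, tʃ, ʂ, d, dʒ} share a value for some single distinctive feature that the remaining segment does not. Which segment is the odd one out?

d

/tʃ, ʐ, ʒ, z, dʒ, ʃ, ʂ/ are all [+strident], but /d/ (voiced alveolar stop) is [−strident]. No other single segment can be removed to leave a set sharing one feature value that the removed segment lacks, so /d/ is the odd one out.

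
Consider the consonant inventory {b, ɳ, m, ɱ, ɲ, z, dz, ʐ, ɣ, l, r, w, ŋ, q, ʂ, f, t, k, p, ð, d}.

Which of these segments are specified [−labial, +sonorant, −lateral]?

Checking each segment against [−labial], [+sonorant], [−lateral]: /ɳ/ (retroflex nasal), /ɲ/ (palatal nasal), /r/ (alveolar trill), /ŋ/ (velar nasal) satisfy every feature; every other segment in the inventory fails at least one.

ɳ, ɲ, r, ŋ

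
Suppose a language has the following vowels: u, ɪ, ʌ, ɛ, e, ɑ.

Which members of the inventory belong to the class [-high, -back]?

The [-high] segments are /ʌ, ɛ, e, ɑ/.
Among these, [-back] leaves /ɛ, e/.

ɛ, e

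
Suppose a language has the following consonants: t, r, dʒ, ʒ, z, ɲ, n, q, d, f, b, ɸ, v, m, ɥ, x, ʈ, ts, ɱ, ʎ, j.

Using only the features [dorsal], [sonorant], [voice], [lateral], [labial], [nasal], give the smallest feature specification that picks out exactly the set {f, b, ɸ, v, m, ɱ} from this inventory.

[+labial, -dorsal]

/f, b, ɸ, v, m, ɱ/ are all [+labial], [-dorsal], and no other segment in the inventory matches both values. Dropping any one of them over-generates: [-dorsal] alone would also admit /t, r, dʒ, ʒ, …/; [+labial] alone would also admit /ɥ/. No other single listed feature picks out exactly this set either, so fewer than two features will not do.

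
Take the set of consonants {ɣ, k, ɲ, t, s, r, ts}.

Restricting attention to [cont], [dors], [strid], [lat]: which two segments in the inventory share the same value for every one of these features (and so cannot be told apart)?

ɲ, k

/ɲ/ (palatal nasal) and /k/ (voiceless velar stop) are both [−continuant], [+dorsal], [−strident], [−lateral], so none of the listed features separates them. (They do differ in [sonorant], [voice], [nasal] and [back], which are not among the given features.) Every other pair in the inventory differs on at least one listed feature.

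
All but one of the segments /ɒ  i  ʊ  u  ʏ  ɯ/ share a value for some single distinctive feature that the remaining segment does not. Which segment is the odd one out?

The remaining segments after removing /ɒ/ share [+high]; /ɒ/ (low back rounded vowel) is [−high]. For every other candidate removal, the leftover set fails to share any single feature value that the removed segment lacks.

ɒ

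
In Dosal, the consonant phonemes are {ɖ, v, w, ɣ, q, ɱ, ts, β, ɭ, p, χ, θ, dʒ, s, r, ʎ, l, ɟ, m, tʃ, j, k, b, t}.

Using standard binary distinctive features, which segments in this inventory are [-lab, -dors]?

ɖ, ts, ɭ, θ, dʒ, s, r, l, tʃ, t

Among the inventory, the [-labial] segments are /ɖ, ɣ, q, ts, ɭ, χ, θ, dʒ, s, r, ʎ, l, ɟ, tʃ, j, k, t/.
Of those, [-dorsal] leaves /ɖ, ts, ɭ, θ, dʒ, s, r, l, tʃ, t/.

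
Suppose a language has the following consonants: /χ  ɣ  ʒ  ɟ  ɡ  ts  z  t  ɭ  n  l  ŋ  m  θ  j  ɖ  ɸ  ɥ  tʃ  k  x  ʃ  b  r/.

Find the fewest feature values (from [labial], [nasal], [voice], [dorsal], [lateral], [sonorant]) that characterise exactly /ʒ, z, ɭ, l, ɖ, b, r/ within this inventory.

[+voice, -nasal, -dorsal]

The class [+voice], [-nasal], [-dorsal] has exactly /ʒ, z, ɭ, l, ɖ, b, r/ as its extension in this inventory. No smaller conjunction from the listed features achieves this: [-nasal, -dorsal] alone would also admit /ts, t, θ, ɸ, …/; [+voice, -dorsal] alone would also admit /n, m/; [+voice, -nasal] alone would also admit /ɣ, ɟ, ɡ, j, …/; and checking the remaining two-feature bundles turns up none with this extension.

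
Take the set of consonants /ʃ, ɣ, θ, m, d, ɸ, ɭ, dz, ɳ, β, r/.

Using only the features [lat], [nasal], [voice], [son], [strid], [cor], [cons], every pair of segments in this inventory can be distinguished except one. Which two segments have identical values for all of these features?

ɣ, β

On the given features, /ɣ/ and /β/ have an identical profile: [-lateral], [-nasal], [+voice], [-sonorant], [-strident], [-coronal], [+consonantal]. No other two segments in the inventory coincide on all 7 features. (They do differ in [labial] and [dorsal], which are not among the given features.)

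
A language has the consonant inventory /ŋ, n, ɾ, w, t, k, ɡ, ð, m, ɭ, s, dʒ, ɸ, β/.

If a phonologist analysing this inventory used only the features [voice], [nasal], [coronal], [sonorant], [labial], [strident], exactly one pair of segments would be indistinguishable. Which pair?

Both /ɾ/ and /ɭ/ are [+voice], [−nasal], [+coronal], [+sonorant], [−labial], [−strident]. Since the list omits [lateral] and [anterior] — which do distinguish the alveolar tap from the retroflex lateral approximant — this pair collapses; all other pairs remain distinct.

ɾ, ɭ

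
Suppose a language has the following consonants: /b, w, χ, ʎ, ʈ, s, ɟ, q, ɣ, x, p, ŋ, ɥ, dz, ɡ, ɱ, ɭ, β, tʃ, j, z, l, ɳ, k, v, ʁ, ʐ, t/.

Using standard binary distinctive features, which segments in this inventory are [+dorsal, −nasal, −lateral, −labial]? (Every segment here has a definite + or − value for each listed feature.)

Eliminate segments failing any feature: /b, ʈ, s, p, dz, ɱ, ɭ, β, tʃ, z, l, ɳ, v, ʐ, t/ are [−dorsal]; /w, ɥ/ are [+labial]; /ʎ/ is [+lateral]; /ŋ/ is [+nasal]. The remaining /χ, ɟ, q, ɣ, x, ɡ, j, k, ʁ/ satisfy [+dorsal], [−nasal], [−lateral], [−labial].

χ, ɟ, q, ɣ, x, ɡ, j, k, ʁ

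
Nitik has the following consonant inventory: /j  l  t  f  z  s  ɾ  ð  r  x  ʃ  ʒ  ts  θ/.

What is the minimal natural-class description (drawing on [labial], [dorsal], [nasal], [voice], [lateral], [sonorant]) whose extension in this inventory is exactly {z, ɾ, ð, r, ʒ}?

Every target segment is [+voice], [−lateral], [−dorsal]; each remaining inventory member fails at least one of these. Each conjunct is needed — [−lateral, −dorsal] alone would also admit /t, f, s, ʃ, …/; [+voice, −dorsal] alone would also admit /l/; [+voice, −lateral] alone would also admit /j/ — and no other combination of two listed features has exactly this extension, so three is the minimum.

[+voice, −lateral, −dorsal]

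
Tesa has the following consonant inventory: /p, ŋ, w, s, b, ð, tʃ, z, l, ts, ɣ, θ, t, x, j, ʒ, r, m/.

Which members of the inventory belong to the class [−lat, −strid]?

Eliminate segments failing any feature: /s, tʃ, z, ts, ʒ/ are [+strident]; /l/ is [+lateral]. The remaining /p, ŋ, w, b, ð, ɣ, θ, t, x, j, r, m/ satisfy [−lateral], [−strident].

p, ŋ, w, b, ð, ɣ, θ, t, x, j, r, m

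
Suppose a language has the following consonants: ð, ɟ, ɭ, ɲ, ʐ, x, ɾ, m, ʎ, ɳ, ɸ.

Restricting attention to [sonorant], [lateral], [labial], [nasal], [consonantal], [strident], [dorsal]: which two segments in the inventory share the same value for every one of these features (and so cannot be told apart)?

Both /ɟ/ and /x/ are [−sonorant], [−lateral], [−labial], [−nasal], [+consonantal], [−strident], [+dorsal]. Since the list omits [voice], [continuant] and [back] — which do distinguish the voiced palatal stop from the voiceless velar fricative — this pair collapses; all other pairs remain distinct.

ɟ, x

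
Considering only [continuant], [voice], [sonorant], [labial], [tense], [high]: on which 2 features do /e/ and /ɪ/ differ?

The two segments share [+continuant], [+voice], [+sonorant], [−labial]. The only features from the list on which they differ: /e/ is [−high] while /ɪ/ is [+high]; /e/ is [+tense] while /ɪ/ is [−tense].

[high], [tense]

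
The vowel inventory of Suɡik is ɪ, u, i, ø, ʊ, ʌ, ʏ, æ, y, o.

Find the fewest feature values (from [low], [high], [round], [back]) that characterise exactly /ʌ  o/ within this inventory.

[-high, +back]

/ʌ, o/ are all [-high], [+back], and no other segment in the inventory matches both values. Dropping any one of them over-generates: [+back] alone would also admit /u, ʊ/; [-high] alone would also admit /ø, æ/. No other single listed feature picks out exactly this set either, so fewer than two features will not do.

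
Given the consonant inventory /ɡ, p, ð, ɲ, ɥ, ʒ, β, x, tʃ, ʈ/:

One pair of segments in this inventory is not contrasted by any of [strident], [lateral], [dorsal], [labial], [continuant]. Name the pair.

ɲ, ɡ

On the given features, /ɲ/ and /ɡ/ have an identical profile: [−strident], [−lateral], [+dorsal], [−labial], [−continuant]. No other two segments in the inventory coincide on all 5 features. (They do differ in [sonorant], [nasal] and [back], which are not among the given features.)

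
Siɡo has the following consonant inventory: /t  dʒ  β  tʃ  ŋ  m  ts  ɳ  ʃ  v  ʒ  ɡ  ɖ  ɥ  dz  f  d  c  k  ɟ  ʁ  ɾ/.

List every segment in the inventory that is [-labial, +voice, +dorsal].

Checking each segment against [-labial], [+voice], [+dorsal]: /ŋ/ (velar nasal), /ɡ/ (voiced velar stop), /ɟ/ (voiced palatal stop), /ʁ/ (voiced uvular fricative) satisfy every feature; every other segment in the inventory fails at least one.

ŋ, ɡ, ɟ, ʁ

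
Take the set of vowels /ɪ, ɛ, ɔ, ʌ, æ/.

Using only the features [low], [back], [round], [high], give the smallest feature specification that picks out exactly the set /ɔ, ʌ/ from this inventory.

Every target segment is [+back] and no other inventory member is, so one feature is enough.

[+back]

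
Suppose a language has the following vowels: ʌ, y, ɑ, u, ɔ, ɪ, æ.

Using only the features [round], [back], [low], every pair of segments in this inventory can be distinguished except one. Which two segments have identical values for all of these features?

On the given features, /u/ and /ɔ/ have an identical profile: [+round], [+back], [−low]. No other two segments in the inventory coincide on all 3 features. (They do differ in [high] and [tense], which are not among the given features.)

u, ɔ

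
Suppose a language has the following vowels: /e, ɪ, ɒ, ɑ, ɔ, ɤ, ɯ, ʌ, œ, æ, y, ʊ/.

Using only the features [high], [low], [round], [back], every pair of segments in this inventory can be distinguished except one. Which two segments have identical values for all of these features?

/ʌ/ (mid back unrounded lax vowel) and /ɤ/ (mid back unrounded tense vowel) are both [-high], [-low], [-round], [+back], so none of the listed features separates them. (They do differ in [tense], which is not among the given features.) Every other pair in the inventory differs on at least one listed feature.

ʌ, ɤ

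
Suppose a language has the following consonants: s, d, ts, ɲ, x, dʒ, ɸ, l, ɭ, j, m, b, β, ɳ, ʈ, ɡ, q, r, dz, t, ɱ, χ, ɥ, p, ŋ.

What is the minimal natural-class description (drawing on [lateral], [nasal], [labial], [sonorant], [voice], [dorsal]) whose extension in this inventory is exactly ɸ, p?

/ɸ, p/ are all [−voice], [+labial], and no other segment in the inventory matches both values. Dropping any one of them over-generates: [+labial] alone would also admit /m, b, β, ɱ, …/; [−voice] alone would also admit /s, ts, x, ʈ, …/. No other single listed feature picks out exactly this set either, so fewer than two features will not do.

[−voice, +labial]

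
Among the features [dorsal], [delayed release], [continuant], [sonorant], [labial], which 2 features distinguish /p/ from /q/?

/p/ (voiceless bilabial stop) and /q/ (voiceless uvular stop) agree on [−delayed release], [−continuant], [−sonorant]. They differ on [labial] (/p/ [+], /q/ [−]), [dorsal] (/p/ [−], /q/ [+]).

[labial], [dorsal]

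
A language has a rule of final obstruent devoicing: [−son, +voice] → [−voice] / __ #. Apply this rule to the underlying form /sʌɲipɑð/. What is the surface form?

The only segment in the rule's environment that also matches [−son, +voice] is /ð/. Applying [−voice] turns the voiced dental fricative into /θ/ (voiceless dental fricative), giving [sʌɲipɑθ].

[sʌɲipɑθ]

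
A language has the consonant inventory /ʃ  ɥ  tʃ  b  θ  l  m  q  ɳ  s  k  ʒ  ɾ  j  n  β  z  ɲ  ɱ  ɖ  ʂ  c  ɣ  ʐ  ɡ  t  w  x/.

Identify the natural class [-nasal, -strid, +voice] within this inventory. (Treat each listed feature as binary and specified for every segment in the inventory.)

ɥ, b, l, ɾ, j, β, ɖ, ɣ, ɡ, w

Checking each segment against [-nasal], [-strident], [+voice]: /ɥ/ (labial-palatal glide), /b/ (voiced bilabial stop), /l/ (alveolar lateral approximant), /ɾ/ (alveolar tap), /j/ (palatal glide), /β/ (voiced bilabial fricative), among others, satisfy every feature; every other segment in the inventory fails at least one.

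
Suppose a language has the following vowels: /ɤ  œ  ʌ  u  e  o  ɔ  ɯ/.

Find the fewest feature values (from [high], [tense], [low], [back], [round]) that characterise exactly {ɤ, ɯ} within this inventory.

The class [+back], [-round], [+tense] has exactly /ɤ, ɯ/ as its extension in this inventory. No smaller conjunction from the listed features achieves this: [-round, +tense] alone would also admit /e/; [+back, +tense] alone would also admit /u, o/; [+back, -round] alone would also admit /ʌ/; and checking the remaining two-feature bundles turns up none with this extension.

[+back, -round, +tense]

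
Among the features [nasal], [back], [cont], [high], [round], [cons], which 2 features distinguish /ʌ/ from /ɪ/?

The two segments share [-nasal], [+continuant], [-round], [-consonantal]. The only features from the list on which they differ: /ʌ/ is [-high] while /ɪ/ is [+high]; /ʌ/ is [+back] while /ɪ/ is [-back].

[high], [back]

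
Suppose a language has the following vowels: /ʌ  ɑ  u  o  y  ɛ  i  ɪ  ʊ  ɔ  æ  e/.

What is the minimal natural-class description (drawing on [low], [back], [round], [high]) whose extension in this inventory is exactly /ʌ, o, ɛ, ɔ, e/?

/ʌ, o, ɛ, ɔ, e/ are all [−high], [−low], and no other segment in the inventory matches both values. Dropping any one of them over-generates: [−low] alone would also admit /u, y, i, ɪ, …/; [−high] alone would also admit /ɑ, æ/. No other single listed feature picks out exactly this set either, so fewer than two features will not do.

[−high, −low]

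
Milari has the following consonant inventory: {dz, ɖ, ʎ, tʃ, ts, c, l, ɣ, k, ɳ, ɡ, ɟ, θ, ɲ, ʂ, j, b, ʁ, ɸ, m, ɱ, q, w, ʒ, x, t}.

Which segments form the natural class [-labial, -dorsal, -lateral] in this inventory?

Eliminate segments failing any feature: /ʎ, c, ɣ, k, ɡ, ɟ, ɲ, j, ʁ, q, x/ are [+dorsal]; /l/ is [+lateral]; /b, ɸ, m, ɱ, w/ are [+labial]. The remaining /dz, ɖ, tʃ, ts, ɳ, θ, ʂ, ʒ, t/ satisfy [-labial], [-dorsal], [-lateral].

dz, ɖ, tʃ, ts, ɳ, θ, ʂ, ʒ, t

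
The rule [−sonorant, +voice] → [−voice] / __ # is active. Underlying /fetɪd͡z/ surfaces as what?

[fetɪt͡s]

Only the final segment /d͡z/ is both word-final and matches the structural description. It is a voiced alveolar affricate, so [−sonorant, +voice] holds; changing it to [−voice] with all other features held fixed yields /t͡s/ (voiceless alveolar affricate). No other segment meets both the structural description and the environment, so the output is [fetɪt͡s].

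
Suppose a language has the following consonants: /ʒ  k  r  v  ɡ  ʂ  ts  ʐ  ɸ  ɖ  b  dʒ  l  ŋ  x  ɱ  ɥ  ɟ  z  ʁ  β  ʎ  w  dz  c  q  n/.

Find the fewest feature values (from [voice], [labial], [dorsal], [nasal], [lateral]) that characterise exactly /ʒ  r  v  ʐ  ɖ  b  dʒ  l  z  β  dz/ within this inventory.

[+voice, −nasal, −dorsal]

Every target segment is [+voice], [−nasal], [−dorsal]; each remaining inventory member fails at least one of these. Each conjunct is needed — [−nasal, −dorsal] alone would also admit /ʂ, ts, ɸ/; [+voice, −dorsal] alone would also admit /ɱ, n/; [+voice, −nasal] alone would also admit /ɡ, ɥ, ɟ, ʁ, …/ — and no other combination of two listed features has exactly this extension, so three is the minimum.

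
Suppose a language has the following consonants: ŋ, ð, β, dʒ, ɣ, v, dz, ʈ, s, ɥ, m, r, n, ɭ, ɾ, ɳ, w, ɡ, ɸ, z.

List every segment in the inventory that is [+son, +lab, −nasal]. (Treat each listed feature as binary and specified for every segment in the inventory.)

ɥ, w

Checking each segment against [+sonorant], [+labial], [−nasal]: /ɥ/ (labial-palatal glide), /w/ (labial-velar glide) satisfy every feature; every other segment in the inventory fails at least one.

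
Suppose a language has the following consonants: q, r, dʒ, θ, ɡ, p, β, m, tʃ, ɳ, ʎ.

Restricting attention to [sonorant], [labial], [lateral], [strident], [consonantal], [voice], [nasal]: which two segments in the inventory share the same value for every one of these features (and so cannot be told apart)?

q, θ

On the given features, /q/ and /θ/ have an identical profile: [−sonorant], [−labial], [−lateral], [−strident], [+consonantal], [−voice], [−nasal]. No other two segments in the inventory coincide on all 7 features. (They do differ in [continuant], [coronal] and [dorsal], which are not among the given features.)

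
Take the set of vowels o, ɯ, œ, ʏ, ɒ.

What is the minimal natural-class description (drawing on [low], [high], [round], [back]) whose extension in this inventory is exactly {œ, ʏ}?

Every target segment is [-back] and no other inventory member is, so one feature is enough.

[-back]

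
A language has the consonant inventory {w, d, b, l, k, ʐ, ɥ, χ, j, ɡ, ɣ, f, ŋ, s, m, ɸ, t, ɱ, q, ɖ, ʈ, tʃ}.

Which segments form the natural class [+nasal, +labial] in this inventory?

Eliminate segments failing any feature: /w, d, b, l, k, ʐ, ɥ, χ, j, ɡ, ɣ, f, s, ɸ, t, q, ɖ, ʈ, tʃ/ are [−nasal]; /ŋ/ is [−labial]. The remaining /m, ɱ/ satisfy [+nasal], [+labial].

m, ɱ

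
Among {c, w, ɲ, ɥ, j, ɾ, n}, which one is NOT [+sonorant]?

Every segment except /c/ is [+sonorant]. /c/ (voiceless palatal stop) is [-sonorant], so it is the exception.

c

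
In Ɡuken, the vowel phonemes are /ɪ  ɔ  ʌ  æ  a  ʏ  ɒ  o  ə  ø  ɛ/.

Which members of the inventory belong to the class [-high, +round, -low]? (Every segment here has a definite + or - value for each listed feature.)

ɔ, o, ø

Eliminate segments failing any feature: /ɪ, ʏ/ are [+high]; /ʌ, æ, a, ə, ɛ/ are [-round]; /ɒ/ is [+low]. The remaining /ɔ, o, ø/ satisfy [-high], [+round], [-low].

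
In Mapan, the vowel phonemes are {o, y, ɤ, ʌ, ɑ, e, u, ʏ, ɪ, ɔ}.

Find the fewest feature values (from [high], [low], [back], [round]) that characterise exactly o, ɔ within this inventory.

Every target segment is [−high], [+round]; each remaining inventory member fails at least one of these. Each conjunct is needed — [+round] alone would also admit /y, u, ʏ/; [−high] alone would also admit /ɤ, ʌ, ɑ, e/ — and no other single listed feature has exactly this extension, so two is the minimum.

[−high, +round]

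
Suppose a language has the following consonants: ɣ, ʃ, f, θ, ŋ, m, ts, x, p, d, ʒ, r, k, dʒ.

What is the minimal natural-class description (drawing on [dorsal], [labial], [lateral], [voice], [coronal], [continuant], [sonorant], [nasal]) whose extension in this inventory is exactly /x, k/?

[−voice, +dorsal]

Every target segment is [−voice], [+dorsal]; each remaining inventory member fails at least one of these. Each conjunct is needed — [+dorsal] alone would also admit /ɣ, ŋ/; [−voice] alone would also admit /ʃ, f, θ, ts, …/ — and no other single listed feature has exactly this extension, so two is the minimum.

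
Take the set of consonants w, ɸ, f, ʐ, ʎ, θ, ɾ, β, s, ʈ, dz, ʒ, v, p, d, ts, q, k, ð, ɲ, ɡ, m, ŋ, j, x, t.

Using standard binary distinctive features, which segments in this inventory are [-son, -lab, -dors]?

Eliminate segments failing any feature: /w, ʎ, ɾ, ɲ, m, ŋ, j/ are [+sonorant]; /ɸ, f, β, v, p/ are [+labial]; /q, k, ɡ, x/ are [+dorsal]. The remaining /ʐ, θ, s, ʈ, dz, ʒ, d, ts, ð, t/ satisfy [-sonorant], [-labial], [-dorsal].

ʐ, θ, s, ʈ, dz, ʒ, d, ts, ð, t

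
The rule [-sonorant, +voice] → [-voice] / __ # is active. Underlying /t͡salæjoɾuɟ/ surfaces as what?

[t͡salæjoɾuc]

/ɟ/ satisfies [-sonorant, +voice] and sits in __ #. The [-voice] counterpart of the voiced palatal stop is /c/. Other segments in /t͡salæjoɾuɟ/ either fail the structural description or are not in the environment, so the surface form is [t͡salæjoɾuc].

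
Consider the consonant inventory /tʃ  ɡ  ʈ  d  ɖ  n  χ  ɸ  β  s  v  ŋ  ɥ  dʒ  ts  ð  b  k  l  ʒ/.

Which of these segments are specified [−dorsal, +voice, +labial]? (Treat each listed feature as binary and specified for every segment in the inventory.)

Checking each segment against [−dorsal], [+voice], [+labial]: /β/ (voiced bilabial fricative), /v/ (voiced labiodental fricative), /b/ (voiced bilabial stop) satisfy every feature; every other segment in the inventory fails at least one.

β, v, b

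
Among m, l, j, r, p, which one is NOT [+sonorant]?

/m, l, r, j/ are all [+sonorant]; /p/ (voiceless bilabial stop) is [−sonorant].

p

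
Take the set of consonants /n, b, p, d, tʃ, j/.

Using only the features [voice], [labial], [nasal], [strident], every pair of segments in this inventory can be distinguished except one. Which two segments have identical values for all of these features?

d, j

/d/ (voiced alveolar stop) and /j/ (palatal glide) are both [+voice], [-labial], [-nasal], [-strident], so none of the listed features separates them. (They do differ in [sonorant], [continuant] and [dorsal], which are not among the given features.) Every other pair in the inventory differs on at least one listed feature.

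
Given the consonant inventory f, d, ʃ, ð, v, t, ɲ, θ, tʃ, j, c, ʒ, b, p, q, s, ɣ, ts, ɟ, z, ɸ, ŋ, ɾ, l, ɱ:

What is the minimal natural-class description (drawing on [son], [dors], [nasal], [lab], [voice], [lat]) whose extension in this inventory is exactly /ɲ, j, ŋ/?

/ɲ, j, ŋ/ are all [+sonorant], [+dorsal], and no other segment in the inventory matches both values. Dropping any one of them over-generates: [+dorsal] alone would also admit /c, q, ɣ, ɟ/; [+sonorant] alone would also admit /ɾ, l, ɱ/. No other single listed feature picks out exactly this set either, so fewer than two features will not do.

[+son, +dors]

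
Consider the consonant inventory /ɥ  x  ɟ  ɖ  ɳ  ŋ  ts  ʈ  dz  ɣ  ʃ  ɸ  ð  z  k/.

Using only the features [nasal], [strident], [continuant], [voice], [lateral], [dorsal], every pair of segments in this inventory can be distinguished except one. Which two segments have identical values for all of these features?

ɣ, ɥ

Both /ɣ/ and /ɥ/ are [−nasal], [−strident], [+continuant], [+voice], [−lateral], [+dorsal]. Since the list omits [sonorant], [labial], [round] and [back] — which do distinguish the voiced velar fricative from the labial-palatal glide — this pair collapses; all other pairs remain distinct.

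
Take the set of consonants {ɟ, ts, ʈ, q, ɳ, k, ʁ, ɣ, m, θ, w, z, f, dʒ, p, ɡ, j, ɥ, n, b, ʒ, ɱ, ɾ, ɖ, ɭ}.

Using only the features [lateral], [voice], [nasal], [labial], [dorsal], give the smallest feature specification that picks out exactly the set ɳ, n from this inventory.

The class [+nasal], [-labial] has exactly /ɳ, n/ as its extension in this inventory. No smaller conjunction from the listed features achieves this: [-labial] alone would also admit /ɟ, ts, ʈ, q, …/; [+nasal] alone would also admit /m, ɱ/; and checking the remaining single features turns up none with this extension.

[+nasal, -labial]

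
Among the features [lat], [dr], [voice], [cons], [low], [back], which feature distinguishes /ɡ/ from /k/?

[voice]

/ɡ/ is the voiced velar stop and /k/ is the voiceless velar stop. Both are [−lateral], [−delayed release], [+consonantal], [−low], [+back]. /ɡ/ is [+voice] while /k/ is [−voice], so the distinguishing feature is [voice].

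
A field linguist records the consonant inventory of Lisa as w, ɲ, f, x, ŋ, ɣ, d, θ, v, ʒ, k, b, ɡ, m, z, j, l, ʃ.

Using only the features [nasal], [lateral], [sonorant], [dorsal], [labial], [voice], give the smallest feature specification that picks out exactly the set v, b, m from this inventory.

[+voice, +labial, −dorsal]

/v, b, m/ are all [+voice], [+labial], [−dorsal], and no other segment in the inventory matches all three values. Dropping any one of them over-generates: [+labial, −dorsal] alone would also admit /f/; [+voice, −dorsal] alone would also admit /d, ʒ, z, l/; [+voice, +labial] alone would also admit /w/. No other combination of two listed features picks out exactly this set either, so fewer than three features will not do.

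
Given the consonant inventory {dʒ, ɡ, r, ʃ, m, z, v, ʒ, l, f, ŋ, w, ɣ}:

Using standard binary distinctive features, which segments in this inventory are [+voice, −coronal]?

ɡ, m, v, ŋ, w, ɣ

First, the [+voice] segments are /dʒ, ɡ, r, m, z, v, ʒ, l, ŋ, w, ɣ/.
Within that set, [−coronal] leaves /ɡ, m, v, ŋ, w, ɣ/.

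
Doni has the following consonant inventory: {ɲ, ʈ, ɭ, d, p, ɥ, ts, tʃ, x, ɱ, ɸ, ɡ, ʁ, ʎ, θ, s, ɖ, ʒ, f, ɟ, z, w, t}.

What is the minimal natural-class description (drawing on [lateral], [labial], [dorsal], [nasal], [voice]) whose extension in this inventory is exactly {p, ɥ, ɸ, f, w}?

[−nasal, +labial]

The class [−nasal], [+labial] has exactly /p, ɥ, ɸ, f, w/ as its extension in this inventory. No smaller conjunction from the listed features achieves this: [+labial] alone would also admit /ɱ/; [−nasal] alone would also admit /ʈ, ɭ, d, ts, …/; and checking the remaining single features turns up none with this extension.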